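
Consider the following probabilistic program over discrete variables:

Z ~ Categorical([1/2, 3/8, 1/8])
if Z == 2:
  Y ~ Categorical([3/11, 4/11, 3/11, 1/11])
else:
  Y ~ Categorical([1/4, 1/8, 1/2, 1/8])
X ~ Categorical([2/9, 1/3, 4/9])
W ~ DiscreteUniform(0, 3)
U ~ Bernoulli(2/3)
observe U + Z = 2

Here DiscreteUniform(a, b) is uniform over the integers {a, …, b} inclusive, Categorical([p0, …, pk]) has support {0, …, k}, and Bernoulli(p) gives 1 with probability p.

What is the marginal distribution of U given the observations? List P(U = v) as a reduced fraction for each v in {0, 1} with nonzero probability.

P(U=0) = 1/7, P(U=1) = 6/7

Enumerate traces; 96 have nonzero weight after conditioning:
  (Z=1, Y=0, X=0, W=0, U=1) weight 1/288
  (Z=1, Y=0, X=0, W=1, U=1) weight 1/288
  (Z=1, Y=0, X=0, W=2, U=1) weight 1/288
  (Z=1, Y=0, X=0, W=3, U=1) weight 1/288
  (Z=1, Y=0, X=1, W=0, U=1) weight 1/192
  (Z=1, Y=0, X=1, W=1, U=1) weight 1/192
  (Z=1, Y=0, X=1, W=2, U=1) weight 1/192
  (Z=1, Y=0, X=1, W=3, U=1) weight 1/192
  (Z=2, Y=0, X=0, W=0, U=0) weight 1/1584
  … 87 more
Group by U:
  weight(U=0) = 1/24
  weight(U=1) = 1/4
Total weight = 1/24 + 1/4 = 7/24
P(U=0 | obs) = 1/24 / 7/24 = 1/7
P(U=1 | obs) = 1/4 / 7/24 = 6/7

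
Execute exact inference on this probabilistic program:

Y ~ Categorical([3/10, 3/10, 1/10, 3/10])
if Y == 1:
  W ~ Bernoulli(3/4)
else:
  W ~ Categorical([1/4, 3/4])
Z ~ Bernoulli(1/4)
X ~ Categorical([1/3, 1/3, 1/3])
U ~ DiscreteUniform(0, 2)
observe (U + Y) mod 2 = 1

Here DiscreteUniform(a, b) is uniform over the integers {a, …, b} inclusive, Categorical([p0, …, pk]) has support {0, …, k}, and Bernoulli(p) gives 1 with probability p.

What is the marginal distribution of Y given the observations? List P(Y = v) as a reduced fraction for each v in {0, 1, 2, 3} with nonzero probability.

Enumerate traces; 72 have nonzero weight after conditioning:
  (Y=0, W=0, Z=0, X=0, U=1) weight 1/160
  (Y=0, W=0, Z=0, X=1, U=1) weight 1/160
  (Y=0, W=0, Z=0, X=2, U=1) weight 1/160
  (Y=0, W=0, Z=1, X=0, U=1) weight 1/480
  (Y=0, W=0, Z=1, X=1, U=1) weight 1/480
  (Y=0, W=0, Z=1, X=2, U=1) weight 1/480
  (Y=0, W=1, Z=0, X=0, U=1) weight 3/160
  (Y=0, W=1, Z=0, X=1, U=1) weight 3/160
  (Y=1, W=0, Z=0, X=0, U=0) weight 1/160
  (Y=2, W=0, Z=0, X=0, U=1) weight 1/480
  … 62 more
Group by Y:
  weight(Y=0) = 1/10
  weight(Y=1) = 1/5
  weight(Y=2) = 1/30
  weight(Y=3) = 1/5
Total weight = 1/10 + 1/5 + 1/30 + 1/5 = 8/15
P(Y=0 | obs) = 1/10 / 8/15 = 3/16
P(Y=1 | obs) = 1/5 / 8/15 = 3/8
P(Y=2 | obs) = 1/30 / 8/15 = 1/16
P(Y=3 | obs) = 1/5 / 8/15 = 3/8

P(Y=0) = 3/16, P(Y=1) = 3/8, P(Y=2) = 1/16, P(Y=3) = 3/8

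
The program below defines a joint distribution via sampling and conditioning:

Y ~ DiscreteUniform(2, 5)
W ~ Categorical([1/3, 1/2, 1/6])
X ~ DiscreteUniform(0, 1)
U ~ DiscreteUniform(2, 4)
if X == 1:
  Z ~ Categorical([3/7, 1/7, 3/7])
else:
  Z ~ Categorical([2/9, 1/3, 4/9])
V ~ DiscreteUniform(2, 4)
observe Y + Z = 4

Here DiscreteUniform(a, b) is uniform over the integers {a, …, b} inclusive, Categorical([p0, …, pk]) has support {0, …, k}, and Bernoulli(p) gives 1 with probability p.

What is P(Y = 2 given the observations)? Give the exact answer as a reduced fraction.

Enumerate traces; 162 have nonzero weight after conditioning:
  (Y=2, W=0, X=0, U=2, Z=2, V=2) weight 1/486
  (Y=2, W=0, X=0, U=2, Z=2, V=3) weight 1/486
  (Y=2, W=0, X=0, U=2, Z=2, V=4) weight 1/486
  (Y=2, W=0, X=0, U=3, Z=2, V=2) weight 1/486
  (Y=2, W=0, X=0, U=3, Z=2, V=3) weight 1/486
  (Y=2, W=0, X=0, U=3, Z=2, V=4) weight 1/486
  (Y=2, W=0, X=0, U=4, Z=2, V=2) weight 1/486
  (Y=2, W=0, X=0, U=4, Z=2, V=3) weight 1/486
  (Y=3, W=0, X=0, U=2, Z=1, V=2) weight 1/648
  (Y=4, W=0, X=0, U=2, Z=0, V=2) weight 1/972
  … 152 more
Group by Y:
  weight(Y=2) = 55/504
  weight(Y=3) = 5/84
  weight(Y=4) = 41/504
Total weight = 55/504 + 5/84 + 41/504 = 1/4
P(Y=2 | obs) = 55/504 / 1/4 = 55/126
P(Y=3 | obs) = 5/84 / 1/4 = 5/21
P(Y=4 | obs) = 41/504 / 1/4 = 41/126

P(Y = 2 | obs) = 55/126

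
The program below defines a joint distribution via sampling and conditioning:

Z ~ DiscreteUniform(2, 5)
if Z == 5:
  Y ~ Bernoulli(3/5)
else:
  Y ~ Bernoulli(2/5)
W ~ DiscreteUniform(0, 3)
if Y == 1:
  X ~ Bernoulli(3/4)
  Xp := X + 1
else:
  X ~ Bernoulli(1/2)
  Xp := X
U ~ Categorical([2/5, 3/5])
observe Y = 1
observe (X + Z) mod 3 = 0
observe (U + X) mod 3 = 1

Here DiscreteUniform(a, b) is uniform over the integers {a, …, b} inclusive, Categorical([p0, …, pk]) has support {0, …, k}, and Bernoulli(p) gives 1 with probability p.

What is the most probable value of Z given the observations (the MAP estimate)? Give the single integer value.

Enumerate traces; 12 have nonzero weight after conditioning:
  (Z=2, Y=1, W=0, X=1, U=0) weight 3/400
  (Z=2, Y=1, W=1, X=1, U=0) weight 3/400
  (Z=2, Y=1, W=2, X=1, U=0) weight 3/400
  (Z=2, Y=1, W=3, X=1, U=0) weight 3/400
  (Z=3, Y=1, W=0, X=0, U=1) weight 3/800
  (Z=3, Y=1, W=1, X=0, U=1) weight 3/800
  (Z=3, Y=1, W=2, X=0, U=1) weight 3/800
  (Z=3, Y=1, W=3, X=0, U=1) weight 3/800
  (Z=5, Y=1, W=0, X=1, U=0) weight 9/800
  … 3 more
Group by Z:
  weight(Z=2) = 3/100
  weight(Z=3) = 3/200
  weight(Z=5) = 9/200
Total weight = 3/100 + 3/200 + 9/200 = 9/100
P(Z=2 | obs) = 3/100 / 9/100 = 1/3
P(Z=3 | obs) = 3/200 / 9/100 = 1/6
P(Z=5 | obs) = 9/200 / 9/100 = 1/2
argmax = 5

argmax_v P(Z = v | obs) = 5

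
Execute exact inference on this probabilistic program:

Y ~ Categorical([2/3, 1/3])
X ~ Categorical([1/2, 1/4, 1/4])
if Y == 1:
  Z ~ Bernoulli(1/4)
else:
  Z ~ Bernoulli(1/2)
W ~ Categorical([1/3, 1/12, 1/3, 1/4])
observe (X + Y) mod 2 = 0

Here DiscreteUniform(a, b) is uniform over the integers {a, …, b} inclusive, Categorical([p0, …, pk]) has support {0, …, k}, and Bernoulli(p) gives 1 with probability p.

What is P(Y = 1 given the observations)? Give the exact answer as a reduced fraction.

P(Y = 1 | obs) = 1/7

Enumerate traces; 24 have nonzero weight after conditioning:
  (Y=0, X=0, Z=0, W=0) weight 1/18
  (Y=0, X=0, Z=0, W=1) weight 1/72
  (Y=0, X=0, Z=0, W=2) weight 1/18
  (Y=0, X=0, Z=0, W=3) weight 1/24
  (Y=0, X=0, Z=1, W=0) weight 1/18
  (Y=0, X=0, Z=1, W=1) weight 1/72
  (Y=0, X=0, Z=1, W=2) weight 1/18
  (Y=0, X=0, Z=1, W=3) weight 1/24
  (Y=1, X=1, Z=0, W=0) weight 1/48
  … 15 more
Group by Y:
  weight(Y=0) = 1/2
  weight(Y=1) = 1/12
Total weight = 1/2 + 1/12 = 7/12
P(Y=0 | obs) = 1/2 / 7/12 = 6/7
P(Y=1 | obs) = 1/12 / 7/12 = 1/7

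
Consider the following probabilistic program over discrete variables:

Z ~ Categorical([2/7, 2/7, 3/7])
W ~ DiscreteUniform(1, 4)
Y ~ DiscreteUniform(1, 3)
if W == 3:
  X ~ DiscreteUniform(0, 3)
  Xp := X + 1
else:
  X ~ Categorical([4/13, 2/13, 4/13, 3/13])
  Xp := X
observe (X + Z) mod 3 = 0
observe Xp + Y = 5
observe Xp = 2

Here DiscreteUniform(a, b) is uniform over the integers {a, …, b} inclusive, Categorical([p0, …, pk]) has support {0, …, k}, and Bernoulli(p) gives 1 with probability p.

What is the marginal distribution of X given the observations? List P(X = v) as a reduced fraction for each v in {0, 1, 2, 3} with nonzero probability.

Enumerate traces; 4 have nonzero weight after conditioning:
  (Z=1, W=1, Y=3, X=2) weight 2/273
  (Z=1, W=2, Y=3, X=2) weight 2/273
  (Z=1, W=4, Y=3, X=2) weight 2/273
  (Z=2, W=3, Y=3, X=1) weight 1/112
Group by X:
  weight(X=1) = 1/112
  weight(X=2) = 2/91
Total weight = 1/112 + 2/91 = 45/1456
P(X=1 | obs) = 1/112 / 45/1456 = 13/45
P(X=2 | obs) = 2/91 / 45/1456 = 32/45

P(X=1) = 13/45, P(X=2) = 32/45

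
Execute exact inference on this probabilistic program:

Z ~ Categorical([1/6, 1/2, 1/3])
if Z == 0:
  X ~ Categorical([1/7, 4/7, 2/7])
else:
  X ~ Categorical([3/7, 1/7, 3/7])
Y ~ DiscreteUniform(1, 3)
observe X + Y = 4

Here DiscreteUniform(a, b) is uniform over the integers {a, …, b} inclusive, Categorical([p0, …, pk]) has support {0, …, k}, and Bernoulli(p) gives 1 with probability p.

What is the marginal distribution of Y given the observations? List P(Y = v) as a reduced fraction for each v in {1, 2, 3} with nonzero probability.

P(Y=2) = 17/26, P(Y=3) = 9/26

Enumerate traces; 6 have nonzero weight after conditioning:
  (Z=0, X=1, Y=3) weight 2/63
  (Z=0, X=2, Y=2) weight 1/63
  (Z=1, X=1, Y=3) weight 1/42
  (Z=1, X=2, Y=2) weight 1/14
  (Z=2, X=1, Y=3) weight 1/63
  (Z=2, X=2, Y=2) weight 1/21
Group by Y:
  weight(Y=2) = 17/126
  weight(Y=3) = 1/14
Total weight = 17/126 + 1/14 = 13/63
P(Y=2 | obs) = 17/126 / 13/63 = 17/26
P(Y=3 | obs) = 1/14 / 13/63 = 9/26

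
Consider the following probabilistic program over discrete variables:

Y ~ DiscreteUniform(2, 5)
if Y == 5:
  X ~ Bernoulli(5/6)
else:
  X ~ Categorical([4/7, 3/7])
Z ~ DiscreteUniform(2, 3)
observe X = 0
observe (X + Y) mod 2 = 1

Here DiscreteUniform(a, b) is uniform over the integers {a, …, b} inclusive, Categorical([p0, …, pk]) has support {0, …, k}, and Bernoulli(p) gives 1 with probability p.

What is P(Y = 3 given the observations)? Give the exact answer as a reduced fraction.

Enumerate traces; 4 have nonzero weight after conditioning:
  (Y=3, X=0, Z=2) weight 1/14
  (Y=3, X=0, Z=3) weight 1/14
  (Y=5, X=0, Z=2) weight 1/48
  (Y=5, X=0, Z=3) weight 1/48
Group by Y:
  weight(Y=3) = 1/7
  weight(Y=5) = 1/24
Total weight = 1/7 + 1/24 = 31/168
P(Y=3 | obs) = 1/7 / 31/168 = 24/31
P(Y=5 | obs) = 1/24 / 31/168 = 7/31

P(Y = 3 | obs) = 24/31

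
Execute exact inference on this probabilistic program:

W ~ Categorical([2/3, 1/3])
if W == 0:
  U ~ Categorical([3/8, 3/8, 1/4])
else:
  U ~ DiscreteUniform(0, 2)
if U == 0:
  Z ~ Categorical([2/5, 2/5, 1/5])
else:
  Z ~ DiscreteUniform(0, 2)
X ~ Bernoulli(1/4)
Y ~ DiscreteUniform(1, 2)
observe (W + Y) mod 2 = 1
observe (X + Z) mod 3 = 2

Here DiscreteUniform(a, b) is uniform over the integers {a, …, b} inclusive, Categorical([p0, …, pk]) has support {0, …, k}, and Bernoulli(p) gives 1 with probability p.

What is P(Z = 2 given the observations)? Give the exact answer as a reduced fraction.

P(Z = 2 | obs) = 462/655

Enumerate traces; 12 have nonzero weight after conditioning:
  (W=0, U=0, Z=1, X=1, Y=1) weight 1/80
  (W=0, U=0, Z=2, X=0, Y=1) weight 3/160
  (W=0, U=1, Z=1, X=1, Y=1) weight 1/96
  (W=0, U=1, Z=2, X=0, Y=1) weight 1/32
  (W=0, U=2, Z=1, X=1, Y=1) weight 1/144
  (W=0, U=2, Z=2, X=0, Y=1) weight 1/48
  (W=1, U=0, Z=1, X=1, Y=2) weight 1/180
  (W=1, U=0, Z=2, X=0, Y=2) weight 1/120
  … 4 more
Group by Z:
  weight(Z=1) = 193/4320
  weight(Z=2) = 77/720
Total weight = 193/4320 + 77/720 = 131/864
P(Z=1 | obs) = 193/4320 / 131/864 = 193/655
P(Z=2 | obs) = 77/720 / 131/864 = 462/655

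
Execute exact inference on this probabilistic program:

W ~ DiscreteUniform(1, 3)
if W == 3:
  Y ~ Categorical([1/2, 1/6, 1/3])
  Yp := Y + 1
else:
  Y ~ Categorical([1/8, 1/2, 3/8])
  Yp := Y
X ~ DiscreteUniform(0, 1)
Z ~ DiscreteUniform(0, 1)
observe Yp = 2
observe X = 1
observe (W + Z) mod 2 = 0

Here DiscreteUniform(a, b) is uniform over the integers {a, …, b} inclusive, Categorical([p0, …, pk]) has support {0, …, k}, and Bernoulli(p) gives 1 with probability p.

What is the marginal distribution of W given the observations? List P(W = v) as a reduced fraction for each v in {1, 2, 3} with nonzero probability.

Enumerate traces; 3 have nonzero weight after conditioning:
  (W=1, Y=2, X=1, Z=1) weight 1/32
  (W=2, Y=2, X=1, Z=0) weight 1/32
  (W=3, Y=1, X=1, Z=1) weight 1/72
Group by W:
  weight(W=1) = 1/32
  weight(W=2) = 1/32
  weight(W=3) = 1/72
Total weight = 1/32 + 1/32 + 1/72 = 11/144
P(W=1 | obs) = 1/32 / 11/144 = 9/22
P(W=2 | obs) = 1/32 / 11/144 = 9/22
P(W=3 | obs) = 1/72 / 11/144 = 2/11

P(W=1) = 9/22, P(W=2) = 9/22, P(W=3) = 2/11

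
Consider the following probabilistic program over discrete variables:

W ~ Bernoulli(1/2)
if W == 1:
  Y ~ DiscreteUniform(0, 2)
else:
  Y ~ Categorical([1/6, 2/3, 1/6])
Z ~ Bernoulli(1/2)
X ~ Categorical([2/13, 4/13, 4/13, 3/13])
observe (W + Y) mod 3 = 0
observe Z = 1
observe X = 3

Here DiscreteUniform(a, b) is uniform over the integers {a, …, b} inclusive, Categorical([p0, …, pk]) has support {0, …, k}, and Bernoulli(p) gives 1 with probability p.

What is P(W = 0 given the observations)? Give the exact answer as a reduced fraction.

P(W = 0 | obs) = 1/3

Enumerate traces; 2 have nonzero weight after conditioning:
  (W=0, Y=0, Z=1, X=3) weight 1/104
  (W=1, Y=2, Z=1, X=3) weight 1/52
Group by W:
  weight(W=0) = 1/104
  weight(W=1) = 1/52
Total weight = 1/104 + 1/52 = 3/104
P(W=0 | obs) = 1/104 / 3/104 = 1/3
P(W=1 | obs) = 1/52 / 3/104 = 2/3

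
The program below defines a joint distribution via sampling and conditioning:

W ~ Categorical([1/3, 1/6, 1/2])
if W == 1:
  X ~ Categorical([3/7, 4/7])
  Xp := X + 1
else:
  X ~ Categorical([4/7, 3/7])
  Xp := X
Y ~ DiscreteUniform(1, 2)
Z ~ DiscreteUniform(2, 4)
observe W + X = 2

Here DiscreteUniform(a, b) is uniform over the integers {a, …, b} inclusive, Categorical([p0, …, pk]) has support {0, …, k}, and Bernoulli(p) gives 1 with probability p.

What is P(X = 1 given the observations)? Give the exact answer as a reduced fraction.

Enumerate traces; 12 have nonzero weight after conditioning:
  (W=1, X=1, Y=1, Z=2) weight 1/63
  (W=1, X=1, Y=1, Z=3) weight 1/63
  (W=1, X=1, Y=1, Z=4) weight 1/63
  (W=1, X=1, Y=2, Z=2) weight 1/63
  (W=1, X=1, Y=2, Z=3) weight 1/63
  (W=1, X=1, Y=2, Z=4) weight 1/63
  (W=2, X=0, Y=1, Z=2) weight 1/21
  (W=2, X=0, Y=1, Z=3) weight 1/21
  … 4 more
Group by X:
  weight(X=0) = 2/7
  weight(X=1) = 2/21
Total weight = 2/7 + 2/21 = 8/21
P(X=0 | obs) = 2/7 / 8/21 = 3/4
P(X=1 | obs) = 2/21 / 8/21 = 1/4

P(X = 1 | obs) = 1/4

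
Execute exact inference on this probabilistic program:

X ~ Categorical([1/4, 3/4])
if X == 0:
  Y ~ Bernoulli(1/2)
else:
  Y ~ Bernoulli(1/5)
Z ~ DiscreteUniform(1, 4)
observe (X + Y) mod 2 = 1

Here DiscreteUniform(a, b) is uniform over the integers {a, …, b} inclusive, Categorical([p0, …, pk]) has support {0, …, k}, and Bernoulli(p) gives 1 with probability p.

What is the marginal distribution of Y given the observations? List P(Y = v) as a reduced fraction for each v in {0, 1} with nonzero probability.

Enumerate traces; 8 have nonzero weight after conditioning:
  (X=0, Y=1, Z=1) weight 1/32
  (X=0, Y=1, Z=2) weight 1/32
  (X=0, Y=1, Z=3) weight 1/32
  (X=0, Y=1, Z=4) weight 1/32
  (X=1, Y=0, Z=1) weight 3/20
  (X=1, Y=0, Z=2) weight 3/20
  (X=1, Y=0, Z=3) weight 3/20
  (X=1, Y=0, Z=4) weight 3/20
Group by Y:
  weight(Y=0) = 3/5
  weight(Y=1) = 1/8
Total weight = 3/5 + 1/8 = 29/40
P(Y=0 | obs) = 3/5 / 29/40 = 24/29
P(Y=1 | obs) = 1/8 / 29/40 = 5/29

P(Y=0) = 24/29, P(Y=1) = 5/29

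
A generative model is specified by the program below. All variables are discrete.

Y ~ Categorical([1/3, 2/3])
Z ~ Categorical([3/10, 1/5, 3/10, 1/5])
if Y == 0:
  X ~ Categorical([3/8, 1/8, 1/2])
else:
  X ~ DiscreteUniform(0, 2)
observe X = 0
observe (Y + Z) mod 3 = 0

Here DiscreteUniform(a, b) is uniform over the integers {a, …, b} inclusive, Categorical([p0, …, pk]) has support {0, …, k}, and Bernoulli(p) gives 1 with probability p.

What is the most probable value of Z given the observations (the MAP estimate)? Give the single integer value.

argmax_v P(Z = v | obs) = 2

Enumerate traces; 3 have nonzero weight after conditioning:
  (Y=0, Z=0, X=0) weight 3/80
  (Y=0, Z=3, X=0) weight 1/40
  (Y=1, Z=2, X=0) weight 1/15
Group by Z:
  weight(Z=0) = 3/80
  weight(Z=2) = 1/15
  weight(Z=3) = 1/40
Total weight = 3/80 + 1/15 + 1/40 = 31/240
P(Z=0 | obs) = 3/80 / 31/240 = 9/31
P(Z=2 | obs) = 1/15 / 31/240 = 16/31
P(Z=3 | obs) = 1/40 / 31/240 = 6/31
argmax = 2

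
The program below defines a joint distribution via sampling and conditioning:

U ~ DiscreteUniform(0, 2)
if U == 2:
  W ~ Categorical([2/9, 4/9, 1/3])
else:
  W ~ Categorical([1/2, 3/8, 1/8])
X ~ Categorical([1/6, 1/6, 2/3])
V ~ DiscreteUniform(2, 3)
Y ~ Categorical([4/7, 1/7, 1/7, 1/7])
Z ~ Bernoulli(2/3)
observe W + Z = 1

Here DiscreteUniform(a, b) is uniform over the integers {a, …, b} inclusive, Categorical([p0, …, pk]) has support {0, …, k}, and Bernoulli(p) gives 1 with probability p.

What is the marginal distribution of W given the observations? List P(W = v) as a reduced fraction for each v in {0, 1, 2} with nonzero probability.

Enumerate traces; 144 have nonzero weight after conditioning:
  (U=0, W=0, X=0, V=2, Y=0, Z=1) weight 1/189
  (U=0, W=0, X=0, V=2, Y=1, Z=1) weight 1/756
  (U=0, W=0, X=0, V=2, Y=2, Z=1) weight 1/756
  (U=0, W=0, X=0, V=2, Y=3, Z=1) weight 1/756
  (U=0, W=0, X=0, V=3, Y=0, Z=1) weight 1/189
  (U=0, W=0, X=0, V=3, Y=1, Z=1) weight 1/756
  (U=0, W=0, X=0, V=3, Y=2, Z=1) weight 1/756
  (U=0, W=0, X=0, V=3, Y=3, Z=1) weight 1/756
  (U=0, W=1, X=0, V=2, Y=0, Z=0) weight 1/504
  … 135 more
Group by W:
  weight(W=0) = 22/81
  weight(W=1) = 43/324
Total weight = 22/81 + 43/324 = 131/324
P(W=0 | obs) = 22/81 / 131/324 = 88/131
P(W=1 | obs) = 43/324 / 131/324 = 43/131

P(W=0) = 88/131, P(W=1) = 43/131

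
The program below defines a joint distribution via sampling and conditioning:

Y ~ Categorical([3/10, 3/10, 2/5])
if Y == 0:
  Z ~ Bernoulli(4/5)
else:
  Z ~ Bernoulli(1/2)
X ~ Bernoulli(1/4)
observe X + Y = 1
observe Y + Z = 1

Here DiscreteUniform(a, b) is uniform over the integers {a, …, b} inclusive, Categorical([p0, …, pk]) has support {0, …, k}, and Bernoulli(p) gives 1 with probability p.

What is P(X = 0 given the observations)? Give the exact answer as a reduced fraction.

P(X = 0 | obs) = 15/23

Enumerate traces; 2 have nonzero weight after conditioning:
  (Y=0, Z=1, X=1) weight 3/50
  (Y=1, Z=0, X=0) weight 9/80
Group by X:
  weight(X=0) = 9/80
  weight(X=1) = 3/50
Total weight = 9/80 + 3/50 = 69/400
P(X=0 | obs) = 9/80 / 69/400 = 15/23
P(X=1 | obs) = 3/50 / 69/400 = 8/23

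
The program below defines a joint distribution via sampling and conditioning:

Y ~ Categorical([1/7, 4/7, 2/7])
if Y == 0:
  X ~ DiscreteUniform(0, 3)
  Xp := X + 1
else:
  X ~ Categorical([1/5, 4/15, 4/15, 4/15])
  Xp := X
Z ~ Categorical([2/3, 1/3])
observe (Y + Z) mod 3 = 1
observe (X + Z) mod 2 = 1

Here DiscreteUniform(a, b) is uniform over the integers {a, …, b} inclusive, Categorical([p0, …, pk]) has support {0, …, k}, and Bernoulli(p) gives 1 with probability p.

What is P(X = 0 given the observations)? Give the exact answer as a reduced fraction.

P(X = 0 | obs) = 15/286

Enumerate traces; 4 have nonzero weight after conditioning:
  (Y=0, X=0, Z=1) weight 1/84
  (Y=0, X=2, Z=1) weight 1/84
  (Y=1, X=1, Z=0) weight 32/315
  (Y=1, X=3, Z=0) weight 32/315
Group by X:
  weight(X=0) = 1/84
  weight(X=1) = 32/315
  weight(X=2) = 1/84
  weight(X=3) = 32/315
Total weight = 1/84 + 32/315 + 1/84 + 32/315 = 143/630
P(X=0 | obs) = 1/84 / 143/630 = 15/286
P(X=1 | obs) = 32/315 / 143/630 = 64/143
P(X=2 | obs) = 1/84 / 143/630 = 15/286
P(X=3 | obs) = 32/315 / 143/630 = 64/143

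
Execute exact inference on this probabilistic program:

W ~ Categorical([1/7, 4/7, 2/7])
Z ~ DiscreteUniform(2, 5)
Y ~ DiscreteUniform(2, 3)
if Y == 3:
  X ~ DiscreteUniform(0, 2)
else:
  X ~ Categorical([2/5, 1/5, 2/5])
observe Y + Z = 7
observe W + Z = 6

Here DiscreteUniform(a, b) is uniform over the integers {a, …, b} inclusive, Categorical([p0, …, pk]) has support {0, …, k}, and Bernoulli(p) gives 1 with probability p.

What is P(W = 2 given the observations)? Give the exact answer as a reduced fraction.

Enumerate traces; 6 have nonzero weight after conditioning:
  (W=1, Z=5, Y=2, X=0) weight 1/35
  (W=1, Z=5, Y=2, X=1) weight 1/70
  (W=1, Z=5, Y=2, X=2) weight 1/35
  (W=2, Z=4, Y=3, X=0) weight 1/84
  (W=2, Z=4, Y=3, X=1) weight 1/84
  (W=2, Z=4, Y=3, X=2) weight 1/84
Group by W:
  weight(W=1) = 1/14
  weight(W=2) = 1/28
Total weight = 1/14 + 1/28 = 3/28
P(W=1 | obs) = 1/14 / 3/28 = 2/3
P(W=2 | obs) = 1/28 / 3/28 = 1/3

P(W = 2 | obs) = 1/3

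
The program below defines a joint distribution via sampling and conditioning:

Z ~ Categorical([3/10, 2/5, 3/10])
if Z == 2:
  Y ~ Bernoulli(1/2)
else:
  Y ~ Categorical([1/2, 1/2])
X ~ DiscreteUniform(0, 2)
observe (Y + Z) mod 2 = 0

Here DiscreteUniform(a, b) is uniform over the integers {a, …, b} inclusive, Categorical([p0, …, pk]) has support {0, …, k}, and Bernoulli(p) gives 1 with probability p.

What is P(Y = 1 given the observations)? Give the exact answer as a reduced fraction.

P(Y = 1 | obs) = 2/5

Enumerate traces; 9 have nonzero weight after conditioning:
  (Z=0, Y=0, X=0) weight 1/20
  (Z=0, Y=0, X=1) weight 1/20
  (Z=0, Y=0, X=2) weight 1/20
  (Z=1, Y=1, X=0) weight 1/15
  (Z=1, Y=1, X=1) weight 1/15
  (Z=1, Y=1, X=2) weight 1/15
  (Z=2, Y=0, X=0) weight 1/20
  (Z=2, Y=0, X=1) weight 1/20
  … 1 more
Group by Y:
  weight(Y=0) = 3/10
  weight(Y=1) = 1/5
Total weight = 3/10 + 1/5 = 1/2
P(Y=0 | obs) = 3/10 / 1/2 = 3/5
P(Y=1 | obs) = 1/5 / 1/2 = 2/5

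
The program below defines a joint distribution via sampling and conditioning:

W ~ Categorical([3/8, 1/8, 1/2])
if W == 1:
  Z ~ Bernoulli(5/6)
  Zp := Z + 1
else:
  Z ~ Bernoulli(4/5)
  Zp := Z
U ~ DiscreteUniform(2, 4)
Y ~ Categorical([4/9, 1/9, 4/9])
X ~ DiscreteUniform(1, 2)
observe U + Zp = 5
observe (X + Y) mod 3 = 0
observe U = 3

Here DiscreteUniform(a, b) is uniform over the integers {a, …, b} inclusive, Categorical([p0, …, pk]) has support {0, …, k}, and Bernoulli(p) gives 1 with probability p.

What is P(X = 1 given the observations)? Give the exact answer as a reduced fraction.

Enumerate traces; 2 have nonzero weight after conditioning:
  (W=1, Z=1, U=3, Y=1, X=2) weight 5/2592
  (W=1, Z=1, U=3, Y=2, X=1) weight 5/648
Group by X:
  weight(X=1) = 5/648
  weight(X=2) = 5/2592
Total weight = 5/648 + 5/2592 = 25/2592
P(X=1 | obs) = 5/648 / 25/2592 = 4/5
P(X=2 | obs) = 5/2592 / 25/2592 = 1/5

P(X = 1 | obs) = 4/5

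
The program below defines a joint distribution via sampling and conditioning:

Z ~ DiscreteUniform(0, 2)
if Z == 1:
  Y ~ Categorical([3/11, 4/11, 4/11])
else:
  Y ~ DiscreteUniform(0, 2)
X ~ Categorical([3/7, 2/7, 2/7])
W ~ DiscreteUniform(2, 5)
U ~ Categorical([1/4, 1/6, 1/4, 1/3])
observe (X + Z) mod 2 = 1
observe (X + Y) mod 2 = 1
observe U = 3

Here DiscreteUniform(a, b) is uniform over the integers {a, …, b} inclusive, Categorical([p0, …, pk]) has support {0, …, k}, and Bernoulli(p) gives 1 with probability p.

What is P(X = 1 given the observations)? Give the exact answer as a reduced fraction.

Enumerate traces; 24 have nonzero weight after conditioning:
  (Z=0, Y=0, X=1, W=2, U=3) weight 1/378
  (Z=0, Y=0, X=1, W=3, U=3) weight 1/378
  (Z=0, Y=0, X=1, W=4, U=3) weight 1/378
  (Z=0, Y=0, X=1, W=5, U=3) weight 1/378
  (Z=0, Y=2, X=1, W=2, U=3) weight 1/378
  (Z=0, Y=2, X=1, W=3, U=3) weight 1/378
  (Z=0, Y=2, X=1, W=4, U=3) weight 1/378
  (Z=0, Y=2, X=1, W=5, U=3) weight 1/378
  (Z=1, Y=1, X=0, W=2, U=3) weight 1/231
  (Z=1, Y=1, X=2, W=2, U=3) weight 2/693
  … 14 more
Group by X:
  weight(X=0) = 4/231
  weight(X=1) = 8/189
  weight(X=2) = 8/693
Total weight = 4/231 + 8/189 + 8/693 = 148/2079
P(X=0 | obs) = 4/231 / 148/2079 = 9/37
P(X=1 | obs) = 8/189 / 148/2079 = 22/37
P(X=2 | obs) = 8/693 / 148/2079 = 6/37

P(X = 1 | obs) = 22/37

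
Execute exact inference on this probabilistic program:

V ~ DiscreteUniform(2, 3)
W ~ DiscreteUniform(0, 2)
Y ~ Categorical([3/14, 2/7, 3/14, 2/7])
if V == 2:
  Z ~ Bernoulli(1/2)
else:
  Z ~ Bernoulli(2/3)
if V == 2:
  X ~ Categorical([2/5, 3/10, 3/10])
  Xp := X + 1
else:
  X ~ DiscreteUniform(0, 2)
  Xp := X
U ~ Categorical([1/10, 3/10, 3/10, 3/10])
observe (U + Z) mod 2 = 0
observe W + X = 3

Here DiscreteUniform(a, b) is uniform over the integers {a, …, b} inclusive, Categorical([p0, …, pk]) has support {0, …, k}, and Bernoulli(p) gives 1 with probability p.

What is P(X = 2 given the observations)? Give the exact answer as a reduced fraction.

P(X = 2 | obs) = 1/2

Enumerate traces; 64 have nonzero weight after conditioning:
  (V=2, W=1, Y=0, Z=0, X=2, U=0) weight 3/5600
  (V=2, W=1, Y=0, Z=0, X=2, U=2) weight 9/5600
  (V=2, W=1, Y=0, Z=1, X=2, U=1) weight 9/5600
  (V=2, W=1, Y=0, Z=1, X=2, U=3) weight 9/5600
  (V=2, W=1, Y=1, Z=0, X=2, U=0) weight 1/1400
  (V=2, W=1, Y=1, Z=0, X=2, U=2) weight 3/1400
  (V=2, W=1, Y=1, Z=1, X=2, U=1) weight 3/1400
  (V=2, W=1, Y=1, Z=1, X=2, U=3) weight 3/1400
  (V=2, W=2, Y=0, Z=0, X=1, U=0) weight 3/5600
  … 55 more
Group by X:
  weight(X=1) = 59/1080
  weight(X=2) = 59/1080
Total weight = 59/1080 + 59/1080 = 59/540
P(X=1 | obs) = 59/1080 / 59/540 = 1/2
P(X=2 | obs) = 59/1080 / 59/540 = 1/2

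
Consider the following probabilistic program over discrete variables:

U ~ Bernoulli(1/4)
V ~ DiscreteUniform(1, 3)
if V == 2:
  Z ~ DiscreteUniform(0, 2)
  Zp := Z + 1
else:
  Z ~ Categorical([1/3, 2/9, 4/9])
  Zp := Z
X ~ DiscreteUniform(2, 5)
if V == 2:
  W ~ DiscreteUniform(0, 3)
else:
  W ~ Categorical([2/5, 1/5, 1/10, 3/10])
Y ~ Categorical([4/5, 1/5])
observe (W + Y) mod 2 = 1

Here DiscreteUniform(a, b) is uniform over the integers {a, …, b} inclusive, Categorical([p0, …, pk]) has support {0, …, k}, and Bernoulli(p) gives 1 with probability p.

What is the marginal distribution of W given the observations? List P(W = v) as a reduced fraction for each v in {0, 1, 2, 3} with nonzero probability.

Enumerate traces; 288 have nonzero weight after conditioning:
  (U=0, V=1, Z=0, X=2, W=0, Y=1) weight 1/600
  (U=0, V=1, Z=0, X=2, W=1, Y=0) weight 1/300
  (U=0, V=1, Z=0, X=2, W=2, Y=1) weight 1/2400
  (U=0, V=1, Z=0, X=2, W=3, Y=0) weight 1/200
  (U=0, V=1, Z=0, X=3, W=0, Y=1) weight 1/600
  (U=0, V=1, Z=0, X=3, W=1, Y=0) weight 1/300
  (U=0, V=1, Z=0, X=3, W=2, Y=1) weight 1/2400
  (U=0, V=1, Z=0, X=3, W=3, Y=0) weight 1/200
  … 280 more
Group by W:
  weight(W=0) = 7/100
  weight(W=1) = 13/75
  weight(W=2) = 3/100
  weight(W=3) = 17/75
Total weight = 7/100 + 13/75 + 3/100 + 17/75 = 1/2
P(W=0 | obs) = 7/100 / 1/2 = 7/50
P(W=1 | obs) = 13/75 / 1/2 = 26/75
P(W=2 | obs) = 3/100 / 1/2 = 3/50
P(W=3 | obs) = 17/75 / 1/2 = 34/75

P(W=0) = 7/50, P(W=1) = 26/75, P(W=2) = 3/50, P(W=3) = 34/75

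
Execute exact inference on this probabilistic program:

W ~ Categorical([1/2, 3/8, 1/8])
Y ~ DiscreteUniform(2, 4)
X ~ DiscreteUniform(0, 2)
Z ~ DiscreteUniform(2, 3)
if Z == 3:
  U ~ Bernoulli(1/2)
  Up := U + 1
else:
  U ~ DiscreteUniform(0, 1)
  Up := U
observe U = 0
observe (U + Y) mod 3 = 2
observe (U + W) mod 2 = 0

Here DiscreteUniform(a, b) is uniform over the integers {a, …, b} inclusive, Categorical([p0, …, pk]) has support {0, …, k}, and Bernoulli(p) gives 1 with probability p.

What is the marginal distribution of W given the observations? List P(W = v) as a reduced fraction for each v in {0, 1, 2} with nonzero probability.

P(W=0) = 4/5, P(W=2) = 1/5

Enumerate traces; 12 have nonzero weight after conditioning:
  (W=0, Y=2, X=0, Z=2, U=0) weight 1/72
  (W=0, Y=2, X=0, Z=3, U=0) weight 1/72
  (W=0, Y=2, X=1, Z=2, U=0) weight 1/72
  (W=0, Y=2, X=1, Z=3, U=0) weight 1/72
  (W=0, Y=2, X=2, Z=2, U=0) weight 1/72
  (W=0, Y=2, X=2, Z=3, U=0) weight 1/72
  (W=2, Y=2, X=0, Z=2, U=0) weight 1/288
  (W=2, Y=2, X=0, Z=3, U=0) weight 1/288
  … 4 more
Group by W:
  weight(W=0) = 1/12
  weight(W=2) = 1/48
Total weight = 1/12 + 1/48 = 5/48
P(W=0 | obs) = 1/12 / 5/48 = 4/5
P(W=2 | obs) = 1/48 / 5/48 = 1/5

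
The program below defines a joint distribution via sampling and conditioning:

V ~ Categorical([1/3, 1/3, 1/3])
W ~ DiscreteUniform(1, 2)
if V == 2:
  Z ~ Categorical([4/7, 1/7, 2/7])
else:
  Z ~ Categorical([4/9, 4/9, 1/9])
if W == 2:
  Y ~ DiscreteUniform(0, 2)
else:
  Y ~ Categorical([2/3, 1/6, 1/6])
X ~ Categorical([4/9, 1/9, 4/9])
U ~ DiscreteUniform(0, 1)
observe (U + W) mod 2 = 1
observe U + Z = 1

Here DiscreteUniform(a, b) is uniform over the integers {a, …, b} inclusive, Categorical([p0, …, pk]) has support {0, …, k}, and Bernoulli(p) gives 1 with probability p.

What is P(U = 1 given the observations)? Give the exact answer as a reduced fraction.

Enumerate traces; 54 have nonzero weight after conditioning:
  (V=0, W=1, Z=1, Y=0, X=0, U=0) weight 8/729
  (V=0, W=1, Z=1, Y=0, X=1, U=0) weight 2/729
  (V=0, W=1, Z=1, Y=0, X=2, U=0) weight 8/729
  (V=0, W=1, Z=1, Y=1, X=0, U=0) weight 2/729
  (V=0, W=1, Z=1, Y=1, X=1, U=0) weight 1/1458
  (V=0, W=1, Z=1, Y=1, X=2, U=0) weight 2/729
  (V=0, W=1, Z=1, Y=2, X=0, U=0) weight 2/729
  (V=0, W=1, Z=1, Y=2, X=1, U=0) weight 1/1458
  (V=0, W=2, Z=0, Y=0, X=0, U=1) weight 4/729
  … 45 more
Group by U:
  weight(U=0) = 65/756
  weight(U=1) = 23/189
Total weight = 65/756 + 23/189 = 157/756
P(U=0 | obs) = 65/756 / 157/756 = 65/157
P(U=1 | obs) = 23/189 / 157/756 = 92/157

P(U = 1 | obs) = 92/157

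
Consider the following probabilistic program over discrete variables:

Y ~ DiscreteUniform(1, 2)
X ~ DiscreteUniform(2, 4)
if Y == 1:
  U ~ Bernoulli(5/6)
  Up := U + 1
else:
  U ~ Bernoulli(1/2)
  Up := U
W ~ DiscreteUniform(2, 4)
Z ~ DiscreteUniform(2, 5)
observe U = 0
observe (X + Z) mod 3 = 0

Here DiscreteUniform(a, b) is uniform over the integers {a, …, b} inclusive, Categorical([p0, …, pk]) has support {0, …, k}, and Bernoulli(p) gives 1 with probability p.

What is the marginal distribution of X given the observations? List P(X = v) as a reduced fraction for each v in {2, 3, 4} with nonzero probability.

Enumerate traces; 24 have nonzero weight after conditioning:
  (Y=1, X=2, U=0, W=2, Z=4) weight 1/432
  (Y=1, X=2, U=0, W=3, Z=4) weight 1/432
  (Y=1, X=2, U=0, W=4, Z=4) weight 1/432
  (Y=1, X=3, U=0, W=2, Z=3) weight 1/432
  (Y=1, X=3, U=0, W=3, Z=3) weight 1/432
  (Y=1, X=3, U=0, W=4, Z=3) weight 1/432
  (Y=1, X=4, U=0, W=2, Z=2) weight 1/432
  (Y=1, X=4, U=0, W=2, Z=5) weight 1/432
  … 16 more
Group by X:
  weight(X=2) = 1/36
  weight(X=3) = 1/36
  weight(X=4) = 1/18
Total weight = 1/36 + 1/36 + 1/18 = 1/9
P(X=2 | obs) = 1/36 / 1/9 = 1/4
P(X=3 | obs) = 1/36 / 1/9 = 1/4
P(X=4 | obs) = 1/18 / 1/9 = 1/2

P(X=2) = 1/4, P(X=3) = 1/4, P(X=4) = 1/2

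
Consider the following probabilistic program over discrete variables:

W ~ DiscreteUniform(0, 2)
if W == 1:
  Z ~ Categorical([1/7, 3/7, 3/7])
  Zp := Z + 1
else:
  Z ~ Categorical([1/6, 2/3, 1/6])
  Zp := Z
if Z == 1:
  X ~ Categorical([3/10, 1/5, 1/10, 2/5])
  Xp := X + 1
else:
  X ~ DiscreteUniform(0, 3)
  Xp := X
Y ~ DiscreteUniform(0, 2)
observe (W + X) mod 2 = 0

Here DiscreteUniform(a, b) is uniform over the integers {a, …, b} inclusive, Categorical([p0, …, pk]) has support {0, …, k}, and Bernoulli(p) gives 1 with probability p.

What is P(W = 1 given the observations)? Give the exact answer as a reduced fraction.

Enumerate traces; 54 have nonzero weight after conditioning:
  (W=0, Z=0, X=0, Y=0) weight 1/216
  (W=0, Z=0, X=0, Y=1) weight 1/216
  (W=0, Z=0, X=0, Y=2) weight 1/216
  (W=0, Z=0, X=2, Y=0) weight 1/216
  (W=0, Z=0, X=2, Y=1) weight 1/216
  (W=0, Z=0, X=2, Y=2) weight 1/216
  (W=0, Z=1, X=0, Y=0) weight 1/45
  (W=0, Z=1, X=0, Y=1) weight 1/45
  (W=1, Z=0, X=1, Y=0) weight 1/252
  (W=2, Z=0, X=0, Y=0) weight 1/216
  … 44 more
Group by W:
  weight(W=0) = 13/90
  weight(W=1) = 19/105
  weight(W=2) = 13/90
Total weight = 13/90 + 19/105 + 13/90 = 148/315
P(W=0 | obs) = 13/90 / 148/315 = 91/296
P(W=1 | obs) = 19/105 / 148/315 = 57/148
P(W=2 | obs) = 13/90 / 148/315 = 91/296

P(W = 1 | obs) = 57/148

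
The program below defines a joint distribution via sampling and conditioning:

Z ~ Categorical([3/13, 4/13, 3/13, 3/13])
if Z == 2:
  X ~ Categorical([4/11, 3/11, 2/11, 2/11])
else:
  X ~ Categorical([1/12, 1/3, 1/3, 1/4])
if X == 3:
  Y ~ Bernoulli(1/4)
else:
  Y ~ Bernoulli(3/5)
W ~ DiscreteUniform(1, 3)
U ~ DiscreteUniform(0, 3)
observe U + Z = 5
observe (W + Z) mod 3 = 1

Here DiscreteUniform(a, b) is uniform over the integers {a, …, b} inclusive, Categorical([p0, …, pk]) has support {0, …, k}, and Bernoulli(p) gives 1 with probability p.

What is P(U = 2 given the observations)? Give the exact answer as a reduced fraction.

Enumerate traces; 16 have nonzero weight after conditioning:
  (Z=2, X=0, Y=0, W=2, U=3) weight 2/715
  (Z=2, X=0, Y=1, W=2, U=3) weight 3/715
  (Z=2, X=1, Y=0, W=2, U=3) weight 3/1430
  (Z=2, X=1, Y=1, W=2, U=3) weight 9/2860
  (Z=2, X=2, Y=0, W=2, U=3) weight 1/715
  (Z=2, X=2, Y=1, W=2, U=3) weight 3/1430
  (Z=2, X=3, Y=0, W=2, U=3) weight 3/1144
  (Z=2, X=3, Y=1, W=2, U=3) weight 1/1144
  (Z=3, X=0, Y=0, W=1, U=2) weight 1/1560
  … 7 more
Group by U:
  weight(U=2) = 1/52
  weight(U=3) = 1/52
Total weight = 1/52 + 1/52 = 1/26
P(U=2 | obs) = 1/52 / 1/26 = 1/2
P(U=3 | obs) = 1/52 / 1/26 = 1/2

P(U = 2 | obs) = 1/2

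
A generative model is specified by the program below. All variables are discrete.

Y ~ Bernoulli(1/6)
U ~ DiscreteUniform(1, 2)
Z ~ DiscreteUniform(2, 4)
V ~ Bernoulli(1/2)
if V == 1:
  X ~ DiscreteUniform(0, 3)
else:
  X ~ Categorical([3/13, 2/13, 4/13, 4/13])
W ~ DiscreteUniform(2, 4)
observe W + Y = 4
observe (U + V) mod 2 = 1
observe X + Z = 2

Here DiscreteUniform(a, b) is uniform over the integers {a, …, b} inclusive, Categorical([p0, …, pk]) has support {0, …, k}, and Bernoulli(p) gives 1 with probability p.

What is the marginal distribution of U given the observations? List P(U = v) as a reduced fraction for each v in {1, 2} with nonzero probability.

P(U=1) = 12/25, P(U=2) = 13/25

Enumerate traces; 4 have nonzero weight after conditioning:
  (Y=0, U=1, Z=2, V=0, X=0, W=4) weight 5/936
  (Y=0, U=2, Z=2, V=1, X=0, W=4) weight 5/864
  (Y=1, U=1, Z=2, V=0, X=0, W=3) weight 1/936
  (Y=1, U=2, Z=2, V=1, X=0, W=3) weight 1/864
Group by U:
  weight(U=1) = 1/156
  weight(U=2) = 1/144
Total weight = 1/156 + 1/144 = 25/1872
P(U=1 | obs) = 1/156 / 25/1872 = 12/25
P(U=2 | obs) = 1/144 / 25/1872 = 13/25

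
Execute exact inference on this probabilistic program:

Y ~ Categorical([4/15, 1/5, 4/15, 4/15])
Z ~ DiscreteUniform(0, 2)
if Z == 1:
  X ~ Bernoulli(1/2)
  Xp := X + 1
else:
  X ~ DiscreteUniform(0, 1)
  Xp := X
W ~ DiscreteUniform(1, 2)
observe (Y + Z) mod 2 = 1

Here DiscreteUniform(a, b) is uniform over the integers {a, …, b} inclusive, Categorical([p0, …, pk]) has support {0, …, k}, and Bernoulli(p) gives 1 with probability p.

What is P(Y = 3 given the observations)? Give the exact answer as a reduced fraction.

Enumerate traces; 24 have nonzero weight after conditioning:
  (Y=0, Z=1, X=0, W=1) weight 1/45
  (Y=0, Z=1, X=0, W=2) weight 1/45
  (Y=0, Z=1, X=1, W=1) weight 1/45
  (Y=0, Z=1, X=1, W=2) weight 1/45
  (Y=1, Z=0, X=0, W=1) weight 1/60
  (Y=1, Z=0, X=0, W=2) weight 1/60
  (Y=1, Z=0, X=1, W=1) weight 1/60
  (Y=1, Z=0, X=1, W=2) weight 1/60
  (Y=2, Z=1, X=0, W=1) weight 1/45
  (Y=3, Z=0, X=0, W=1) weight 1/45
  … 14 more
Group by Y:
  weight(Y=0) = 4/45
  weight(Y=1) = 2/15
  weight(Y=2) = 4/45
  weight(Y=3) = 8/45
Total weight = 4/45 + 2/15 + 4/45 + 8/45 = 22/45
P(Y=0 | obs) = 4/45 / 22/45 = 2/11
P(Y=1 | obs) = 2/15 / 22/45 = 3/11
P(Y=2 | obs) = 4/45 / 22/45 = 2/11
P(Y=3 | obs) = 8/45 / 22/45 = 4/11

P(Y = 3 | obs) = 4/11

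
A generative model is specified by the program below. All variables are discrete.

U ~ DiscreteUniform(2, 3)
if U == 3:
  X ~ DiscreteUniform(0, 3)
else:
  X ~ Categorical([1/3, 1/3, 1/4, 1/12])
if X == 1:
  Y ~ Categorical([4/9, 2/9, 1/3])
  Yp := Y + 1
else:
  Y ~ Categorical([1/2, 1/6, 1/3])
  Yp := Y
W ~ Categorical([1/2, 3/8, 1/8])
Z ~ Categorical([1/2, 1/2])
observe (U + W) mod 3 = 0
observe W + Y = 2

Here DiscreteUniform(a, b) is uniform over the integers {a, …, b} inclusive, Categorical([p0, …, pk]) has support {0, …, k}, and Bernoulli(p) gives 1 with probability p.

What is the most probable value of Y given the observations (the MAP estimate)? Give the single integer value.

argmax_v P(Y = v | obs) = 2

Enumerate traces; 16 have nonzero weight after conditioning:
  (U=2, X=0, Y=1, W=1, Z=0) weight 1/192
  (U=2, X=0, Y=1, W=1, Z=1) weight 1/192
  (U=2, X=1, Y=1, W=1, Z=0) weight 1/144
  (U=2, X=1, Y=1, W=1, Z=1) weight 1/144
  (U=2, X=2, Y=1, W=1, Z=0) weight 1/256
  (U=2, X=2, Y=1, W=1, Z=1) weight 1/256
  (U=2, X=3, Y=1, W=1, Z=0) weight 1/768
  (U=2, X=3, Y=1, W=1, Z=1) weight 1/768
  (U=3, X=0, Y=2, W=0, Z=0) weight 1/96
  … 7 more
Group by Y:
  weight(Y=1) = 5/144
  weight(Y=2) = 1/12
Total weight = 5/144 + 1/12 = 17/144
P(Y=1 | obs) = 5/144 / 17/144 = 5/17
P(Y=2 | obs) = 1/12 / 17/144 = 12/17
argmax = 2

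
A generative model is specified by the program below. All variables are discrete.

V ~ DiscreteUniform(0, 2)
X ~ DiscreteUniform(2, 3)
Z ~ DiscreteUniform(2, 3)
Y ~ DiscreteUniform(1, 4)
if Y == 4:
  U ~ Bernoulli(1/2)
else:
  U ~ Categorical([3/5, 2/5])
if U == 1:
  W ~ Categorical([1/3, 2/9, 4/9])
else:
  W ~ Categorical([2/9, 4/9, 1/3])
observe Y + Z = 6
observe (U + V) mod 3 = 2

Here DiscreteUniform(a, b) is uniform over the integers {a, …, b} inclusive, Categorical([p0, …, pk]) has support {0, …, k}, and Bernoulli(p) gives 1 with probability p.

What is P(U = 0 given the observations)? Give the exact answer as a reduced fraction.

P(U = 0 | obs) = 11/20

Enumerate traces; 24 have nonzero weight after conditioning:
  (V=1, X=2, Z=2, Y=4, U=1, W=0) weight 1/288
  (V=1, X=2, Z=2, Y=4, U=1, W=1) weight 1/432
  (V=1, X=2, Z=2, Y=4, U=1, W=2) weight 1/216
  (V=1, X=2, Z=3, Y=3, U=1, W=0) weight 1/360
  (V=1, X=2, Z=3, Y=3, U=1, W=1) weight 1/540
  (V=1, X=2, Z=3, Y=3, U=1, W=2) weight 1/270
  (V=1, X=3, Z=2, Y=4, U=1, W=0) weight 1/288
  (V=1, X=3, Z=2, Y=4, U=1, W=1) weight 1/432
  (V=2, X=2, Z=2, Y=4, U=0, W=0) weight 1/432
  … 15 more
Group by U:
  weight(U=0) = 11/240
  weight(U=1) = 3/80
Total weight = 11/240 + 3/80 = 1/12
P(U=0 | obs) = 11/240 / 1/12 = 11/20
P(U=1 | obs) = 3/80 / 1/12 = 9/20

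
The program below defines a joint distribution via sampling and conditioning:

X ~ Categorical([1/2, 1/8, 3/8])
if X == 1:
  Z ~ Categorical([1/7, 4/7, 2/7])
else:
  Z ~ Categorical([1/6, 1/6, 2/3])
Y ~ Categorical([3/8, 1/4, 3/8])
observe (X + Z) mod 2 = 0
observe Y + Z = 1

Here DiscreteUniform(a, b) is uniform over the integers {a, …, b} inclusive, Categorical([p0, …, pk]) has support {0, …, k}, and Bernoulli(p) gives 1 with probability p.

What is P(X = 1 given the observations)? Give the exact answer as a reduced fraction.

Enumerate traces; 3 have nonzero weight after conditioning:
  (X=0, Z=0, Y=1) weight 1/48
  (X=1, Z=1, Y=0) weight 3/112
  (X=2, Z=0, Y=1) weight 1/64
Group by X:
  weight(X=0) = 1/48
  weight(X=1) = 3/112
  weight(X=2) = 1/64
Total weight = 1/48 + 3/112 + 1/64 = 85/1344
P(X=0 | obs) = 1/48 / 85/1344 = 28/85
P(X=1 | obs) = 3/112 / 85/1344 = 36/85
P(X=2 | obs) = 1/64 / 85/1344 = 21/85

P(X = 1 | obs) = 36/85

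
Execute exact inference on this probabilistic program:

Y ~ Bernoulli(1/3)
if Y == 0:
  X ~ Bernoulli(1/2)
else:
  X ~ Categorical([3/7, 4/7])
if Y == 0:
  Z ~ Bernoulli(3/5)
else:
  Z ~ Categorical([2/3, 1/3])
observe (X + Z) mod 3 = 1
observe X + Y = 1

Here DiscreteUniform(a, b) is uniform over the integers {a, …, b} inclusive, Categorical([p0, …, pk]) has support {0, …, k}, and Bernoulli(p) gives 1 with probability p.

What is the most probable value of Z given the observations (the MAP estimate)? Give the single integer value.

Enumerate traces; 2 have nonzero weight after conditioning:
  (Y=0, X=1, Z=0) weight 2/15
  (Y=1, X=0, Z=1) weight 1/21
Group by Z:
  weight(Z=0) = 2/15
  weight(Z=1) = 1/21
Total weight = 2/15 + 1/21 = 19/105
P(Z=0 | obs) = 2/15 / 19/105 = 14/19
P(Z=1 | obs) = 1/21 / 19/105 = 5/19
argmax = 0

argmax_v P(Z = v | obs) = 0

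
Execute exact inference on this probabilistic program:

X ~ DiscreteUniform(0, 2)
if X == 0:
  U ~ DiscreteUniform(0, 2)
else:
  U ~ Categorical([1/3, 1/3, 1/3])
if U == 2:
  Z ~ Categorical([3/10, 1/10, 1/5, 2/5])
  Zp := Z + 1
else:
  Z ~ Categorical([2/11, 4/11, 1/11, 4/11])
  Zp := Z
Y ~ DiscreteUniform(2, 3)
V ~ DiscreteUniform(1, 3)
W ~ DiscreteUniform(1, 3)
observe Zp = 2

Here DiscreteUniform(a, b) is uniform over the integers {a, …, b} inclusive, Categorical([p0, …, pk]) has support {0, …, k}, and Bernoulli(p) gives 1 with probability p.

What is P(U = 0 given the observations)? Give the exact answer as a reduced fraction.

Enumerate traces; 162 have nonzero weight after conditioning:
  (X=0, U=0, Z=2, Y=2, V=1, W=1) weight 1/1782
  (X=0, U=0, Z=2, Y=2, V=1, W=2) weight 1/1782
  (X=0, U=0, Z=2, Y=2, V=1, W=3) weight 1/1782
  (X=0, U=0, Z=2, Y=2, V=2, W=1) weight 1/1782
  (X=0, U=0, Z=2, Y=2, V=2, W=2) weight 1/1782
  (X=0, U=0, Z=2, Y=2, V=2, W=3) weight 1/1782
  (X=0, U=0, Z=2, Y=2, V=3, W=1) weight 1/1782
  (X=0, U=0, Z=2, Y=2, V=3, W=2) weight 1/1782
  (X=0, U=1, Z=2, Y=2, V=1, W=1) weight 1/1782
  (X=0, U=2, Z=1, Y=2, V=1, W=1) weight 1/1620
  … 152 more
Group by U:
  weight(U=0) = 1/33
  weight(U=1) = 1/33
  weight(U=2) = 1/30
Total weight = 1/33 + 1/33 + 1/30 = 31/330
P(U=0 | obs) = 1/33 / 31/330 = 10/31
P(U=1 | obs) = 1/33 / 31/330 = 10/31
P(U=2 | obs) = 1/30 / 31/330 = 11/31

P(U = 0 | obs) = 10/31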